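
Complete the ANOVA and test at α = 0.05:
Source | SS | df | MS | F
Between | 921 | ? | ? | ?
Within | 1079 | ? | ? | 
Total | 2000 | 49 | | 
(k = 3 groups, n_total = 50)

df_between = 2, df_within = 47. MS_between = 460.5, MS_within = 22.96. F = 20.059, F_crit ≈ 3.195. Reject H₀.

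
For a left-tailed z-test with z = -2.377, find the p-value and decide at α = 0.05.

p = P(Z < -2.377) = Φ(-2.377) ≈ 0.0087. Since p < 0.05, reject H₀ (significant) at α = 0.05.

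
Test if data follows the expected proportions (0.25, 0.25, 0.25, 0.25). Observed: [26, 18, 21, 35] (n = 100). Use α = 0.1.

Expected: [25.0, 25.0, 25.0, 25.0]. χ² = 6.64. df = 3, critical = 6.251. Reject H₀.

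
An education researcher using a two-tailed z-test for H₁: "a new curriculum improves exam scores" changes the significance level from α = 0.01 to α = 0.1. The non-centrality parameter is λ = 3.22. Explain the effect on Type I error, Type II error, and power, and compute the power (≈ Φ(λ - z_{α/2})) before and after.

Increasing α from 0.01 to 0.1:
• Type I error rate increases (α is the Type I rate by definition).
• Critical value moves from z_{α/2} = 2.576 to 1.645, so power = Φ(λ - z_{α/2}) goes from Φ(3.22 - 2.576) = 0.74 to Φ(3.22 - 1.645) = 0.942.
• Type II error rate β = 1 - power therefore decreases (0.26 → 0.058).
Appropriate when false negatives are costly — here, keeping the old curriculum when the new one would have helped students.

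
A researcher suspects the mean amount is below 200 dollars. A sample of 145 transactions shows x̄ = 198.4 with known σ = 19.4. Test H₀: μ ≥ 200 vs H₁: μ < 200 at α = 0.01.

z = -0.993. Critical value: -2.33. Fail to reject H₀.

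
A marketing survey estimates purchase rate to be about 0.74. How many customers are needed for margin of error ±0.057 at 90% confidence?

n = z²p(1-p)/E² = 1.645²×0.74×0.26/0.057² = 160.2 → n = 161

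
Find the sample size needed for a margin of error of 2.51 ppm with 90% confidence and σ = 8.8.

n = (z*σ/E)² = (1.645×8.8/2.51)² = 33.3 → n = 34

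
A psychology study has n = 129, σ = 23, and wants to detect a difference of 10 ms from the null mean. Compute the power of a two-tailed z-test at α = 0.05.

SE = σ/√n = 23/√129 = 2.025. Non-centrality λ = d/SE = 10/2.025 = 4.938. Power ≈ Φ(λ - z_{α/2}) = Φ(4.938 - 1.96) = Φ(2.978) = 0.999.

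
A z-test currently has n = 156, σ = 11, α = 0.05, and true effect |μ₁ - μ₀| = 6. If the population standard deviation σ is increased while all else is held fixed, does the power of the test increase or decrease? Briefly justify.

Power decreases: a larger σ inflates the standard error σ/√n, pulling the sampling distribution under H₁ back toward the critical value.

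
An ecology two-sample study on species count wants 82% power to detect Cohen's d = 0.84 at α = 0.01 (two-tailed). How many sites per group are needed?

z_{α/2} = 2.576, z_β = Φ⁻¹(0.82) = 0.915. For large effect (d = 0.84): n per group = 2(z_{α/2} + z_β)²/d² = 2(2.576 + 0.915)²/0.84² = 34.5 → 35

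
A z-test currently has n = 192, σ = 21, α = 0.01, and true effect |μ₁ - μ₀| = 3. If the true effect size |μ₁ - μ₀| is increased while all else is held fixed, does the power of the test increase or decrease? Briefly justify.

Power increases: a larger true effect increases the non-centrality λ = |μ₁ - μ₀|/(σ/√n).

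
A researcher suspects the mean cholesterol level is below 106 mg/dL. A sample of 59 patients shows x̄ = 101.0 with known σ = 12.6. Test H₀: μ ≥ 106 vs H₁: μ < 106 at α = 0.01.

z = -3.048. Critical value: -2.33. Reject H₀.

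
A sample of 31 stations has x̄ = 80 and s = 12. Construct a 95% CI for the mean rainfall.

CI = x̄ ± t*(s/√n) = 80 ± 2.042(12/√31) = (75.6, 84.4)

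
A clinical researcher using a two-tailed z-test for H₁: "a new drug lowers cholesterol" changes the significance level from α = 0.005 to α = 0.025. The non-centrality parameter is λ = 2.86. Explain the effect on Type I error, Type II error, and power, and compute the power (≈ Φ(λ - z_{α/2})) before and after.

Increasing α from 0.005 to 0.025:
• Type I error rate increases (α is the Type I rate by definition).
• Critical value moves from z_{α/2} = 2.807 to 2.241, so power = Φ(λ - z_{α/2}) goes from Φ(2.86 - 2.807) = 0.521 to Φ(2.86 - 2.241) = 0.732.
• Type II error rate β = 1 - power therefore decreases (0.479 → 0.268).
Appropriate when false negatives are costly — here, shelving an effective drug — patients miss out on a treatment that would have helped.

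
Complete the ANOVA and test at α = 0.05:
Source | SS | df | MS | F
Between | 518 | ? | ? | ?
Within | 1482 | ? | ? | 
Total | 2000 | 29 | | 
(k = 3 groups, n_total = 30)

df_between = 2, df_within = 27. MS_between = 259.0, MS_within = 54.89. F = 4.719, F_crit ≈ 3.354. Reject H₀.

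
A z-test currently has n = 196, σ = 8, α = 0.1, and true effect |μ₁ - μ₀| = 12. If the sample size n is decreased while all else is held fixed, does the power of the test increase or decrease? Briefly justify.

Power decreases: a smaller n inflates the standard error σ/√n, pulling the sampling distribution under H₁ back toward the critical value.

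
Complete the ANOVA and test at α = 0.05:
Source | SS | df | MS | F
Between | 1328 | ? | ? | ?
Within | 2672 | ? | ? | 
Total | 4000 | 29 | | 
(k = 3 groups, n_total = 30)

df_between = 2, df_within = 27. MS_between = 664.0, MS_within = 98.96. F = 6.71, F_crit ≈ 3.354. Reject H₀.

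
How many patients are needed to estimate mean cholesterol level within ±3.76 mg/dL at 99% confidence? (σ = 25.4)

n = (z*σ/E)² = (2.576×25.4/3.76)² = 302.8 → n = 303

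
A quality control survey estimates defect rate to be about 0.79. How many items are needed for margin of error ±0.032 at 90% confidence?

n = z²p(1-p)/E² = 1.645²×0.79×0.21/0.032² = 438.4 → n = 439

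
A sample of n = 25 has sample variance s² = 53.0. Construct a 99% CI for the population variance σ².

df = 24. χ²_{0.005} = 45.559, χ²_{0.995} = 9.886. CI for σ² = ((n-1)s²/χ²_{α/2}, (n-1)s²/χ²_{1-α/2}) = (24·53.0/45.559, 24·53.0/9.886) = (27.92, 128.67)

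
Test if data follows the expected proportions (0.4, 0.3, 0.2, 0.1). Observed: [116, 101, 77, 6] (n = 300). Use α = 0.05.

Expected: [120.0, 90.0, 60.0, 30.0]. χ² = 25.494. df = 3, critical = 7.815. Reject H₀.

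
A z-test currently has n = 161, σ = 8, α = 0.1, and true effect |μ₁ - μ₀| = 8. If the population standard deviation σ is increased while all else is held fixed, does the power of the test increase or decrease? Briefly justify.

Power decreases: a larger σ inflates the standard error σ/√n, pulling the sampling distribution under H₁ back toward the critical value.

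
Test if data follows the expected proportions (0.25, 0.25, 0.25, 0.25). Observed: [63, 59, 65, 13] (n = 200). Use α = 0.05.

Expected: [50.0, 50.0, 50.0, 50.0]. χ² = 36.88. df = 3, critical = 7.815. Reject H₀.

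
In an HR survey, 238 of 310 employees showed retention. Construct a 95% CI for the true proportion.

p̂ = 0.768. CI = p̂ ± z*√(p̂(1-p̂)/n) = (0.721, 0.815)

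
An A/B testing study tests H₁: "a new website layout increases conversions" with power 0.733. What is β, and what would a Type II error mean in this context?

β = 1 - power = 1 - 0.733 = 0.267. A Type II error is failing to reject H₀ when H₀ is false (false negative) — here, failing to conclude that a new website layout increases conversions when in fact it is true. Consequence: discarding a layout that would have improved conversions — lost revenue.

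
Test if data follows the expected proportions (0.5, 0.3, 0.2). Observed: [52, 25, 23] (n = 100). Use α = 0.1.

Expected: [50.0, 30.0, 20.0]. χ² = 1.363. df = 2, critical = 4.605. Fail to reject H₀.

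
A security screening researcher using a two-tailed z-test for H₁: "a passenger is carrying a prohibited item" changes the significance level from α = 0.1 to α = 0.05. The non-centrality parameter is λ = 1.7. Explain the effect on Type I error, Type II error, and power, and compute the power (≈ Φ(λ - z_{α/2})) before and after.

Decreasing α from 0.1 to 0.05:
• Type I error rate decreases (α is the Type I rate by definition).
• Critical value moves from z_{α/2} = 1.645 to 1.96, so power = Φ(λ - z_{α/2}) goes from Φ(1.7 - 1.645) = 0.522 to Φ(1.7 - 1.96) = 0.397.
• Type II error rate β = 1 - power therefore increases (0.478 → 0.603).
Appropriate when false positives are costly — here, detaining an innocent passenger — delay and inconvenience.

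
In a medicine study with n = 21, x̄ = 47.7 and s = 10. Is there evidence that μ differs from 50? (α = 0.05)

t = (x̄ - μ₀)/(s/√n) = (47.7 - 50)/(10/√21) = -1.054. df = 20, critical t = ±2.086. Fail to reject H₀.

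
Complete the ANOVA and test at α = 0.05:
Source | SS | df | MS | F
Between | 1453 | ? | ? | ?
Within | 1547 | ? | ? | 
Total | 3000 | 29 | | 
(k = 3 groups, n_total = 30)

df_between = 2, df_within = 27. MS_between = 726.5, MS_within = 57.3. F = 12.68, F_crit ≈ 3.354. Reject H₀.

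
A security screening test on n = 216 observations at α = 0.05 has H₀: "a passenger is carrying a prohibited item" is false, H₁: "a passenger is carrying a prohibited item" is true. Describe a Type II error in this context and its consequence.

Type II error: failing to reject H₀ when it is false — concluding that a passenger is carrying a prohibited item is not supported when in fact it is. Consequence: letting a prohibited item through — security breach.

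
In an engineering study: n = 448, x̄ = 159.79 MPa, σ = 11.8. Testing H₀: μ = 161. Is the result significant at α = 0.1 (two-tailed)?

z = (159.79 - 161)/(11.8/√448) = -2.17. Since |z| > 1.645, significant at α = 0.1.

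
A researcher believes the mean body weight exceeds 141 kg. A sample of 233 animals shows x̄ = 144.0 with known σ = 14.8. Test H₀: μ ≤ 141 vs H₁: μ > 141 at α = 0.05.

z = 3.094. Critical value: 1.645. Reject H₀.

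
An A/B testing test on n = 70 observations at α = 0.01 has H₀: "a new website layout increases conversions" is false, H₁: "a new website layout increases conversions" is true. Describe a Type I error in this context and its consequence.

Type I error: rejecting H₀ when it is true — concluding that a new website layout increases conversions when in fact it is not. Consequence: rolling out a layout that doesn't actually help — wasted engineering effort.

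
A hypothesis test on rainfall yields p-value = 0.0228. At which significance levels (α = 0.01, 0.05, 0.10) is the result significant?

p = 0.0228. Significant at: α = 0.05, 0.1.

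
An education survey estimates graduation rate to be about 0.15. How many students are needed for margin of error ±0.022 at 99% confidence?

n = z²p(1-p)/E² = 2.576²×0.15×0.85/0.022² = 1748.1 → n = 1749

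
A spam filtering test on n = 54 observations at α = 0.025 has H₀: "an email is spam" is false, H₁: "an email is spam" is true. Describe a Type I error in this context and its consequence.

Type I error: rejecting H₀ when it is true — concluding that an email is spam when in fact it is not. Consequence: a legitimate email is sent to the spam folder and the user misses it.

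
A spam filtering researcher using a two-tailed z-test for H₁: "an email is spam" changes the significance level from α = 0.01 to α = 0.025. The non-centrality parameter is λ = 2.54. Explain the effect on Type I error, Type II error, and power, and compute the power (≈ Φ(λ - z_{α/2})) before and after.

Increasing α from 0.01 to 0.025:
• Type I error rate increases (α is the Type I rate by definition).
• Critical value moves from z_{α/2} = 2.576 to 2.241, so power = Φ(λ - z_{α/2}) goes from Φ(2.54 - 2.576) = 0.486 to Φ(2.54 - 2.241) = 0.618.
• Type II error rate β = 1 - power therefore decreases (0.514 → 0.382).
Appropriate when false negatives are costly — here, a spam email lands in the inbox.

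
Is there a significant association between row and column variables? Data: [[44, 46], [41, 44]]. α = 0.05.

χ² = 0.007. df = 1, critical = 3.841. Fail to reject H₀. No evidence of dependence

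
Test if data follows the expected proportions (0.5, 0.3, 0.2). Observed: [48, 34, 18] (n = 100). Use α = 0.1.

Expected: [50.0, 30.0, 20.0]. χ² = 0.813. df = 2, critical = 4.605. Fail to reject H₀.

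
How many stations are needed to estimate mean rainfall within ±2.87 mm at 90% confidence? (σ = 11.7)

n = (z*σ/E)² = (1.645×11.7/2.87)² = 45.0 → n = 45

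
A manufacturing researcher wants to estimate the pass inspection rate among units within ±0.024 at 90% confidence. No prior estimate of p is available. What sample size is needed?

Conservative approach: use p = 0.5 (maximizes p(1-p) = 0.25). n = z²(0.25)/E² = 1.645²×0.25/0.024² = 1174.5 → n = 1175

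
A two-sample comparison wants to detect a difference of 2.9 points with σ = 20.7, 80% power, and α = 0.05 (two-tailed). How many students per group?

n per group = 2(z_α/2 + z_β)²σ²/d² = 2×(1.96 + 0.84)²×20.7²/2.9² = 798.9 → n = 799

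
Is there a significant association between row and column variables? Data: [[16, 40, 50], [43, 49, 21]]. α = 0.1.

χ² = 24.913. df = 2, critical = 4.605. Reject H₀. Variables are dependent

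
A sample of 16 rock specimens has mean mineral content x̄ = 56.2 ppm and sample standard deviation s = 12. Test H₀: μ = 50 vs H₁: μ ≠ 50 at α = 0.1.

t = (x̄ - μ₀)/(s/√n) = (56.2 - 50)/(12/√16) = 2.067. df = 15, critical t = ±1.753. Reject H₀.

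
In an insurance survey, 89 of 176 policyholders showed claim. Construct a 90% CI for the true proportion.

p̂ = 0.506. CI = p̂ ± z*√(p̂(1-p̂)/n) = (0.444, 0.568)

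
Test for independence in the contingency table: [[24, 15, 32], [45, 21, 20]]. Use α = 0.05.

χ² = 8.808. df = 2, critical = 5.991. Reject H₀. Variables are dependent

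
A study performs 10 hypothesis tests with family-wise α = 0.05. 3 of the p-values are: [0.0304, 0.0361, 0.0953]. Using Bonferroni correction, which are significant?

Bonferroni α = 0.05/10 = 0.005. None of the given p-values are significant.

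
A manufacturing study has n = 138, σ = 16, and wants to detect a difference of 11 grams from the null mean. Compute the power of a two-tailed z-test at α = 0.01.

SE = σ/√n = 16/√138 = 1.362. Non-centrality λ = d/SE = 11/1.362 = 8.076. Power ≈ Φ(λ - z_{α/2}) = Φ(8.076 - 2.576) = Φ(5.5) = 1.0.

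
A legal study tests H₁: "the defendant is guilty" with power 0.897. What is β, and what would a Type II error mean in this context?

β = 1 - power = 1 - 0.897 = 0.103. A Type II error is failing to reject H₀ when H₀ is false (false negative) — here, failing to conclude that the defendant is guilty when in fact it is true. Consequence: acquitting a guilty person.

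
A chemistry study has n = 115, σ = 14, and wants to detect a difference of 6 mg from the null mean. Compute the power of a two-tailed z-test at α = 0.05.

SE = σ/√n = 14/√115 = 1.306. Non-centrality λ = d/SE = 6/1.306 = 4.596. Power ≈ Φ(λ - z_{α/2}) = Φ(4.596 - 1.96) = Φ(2.636) = 0.996.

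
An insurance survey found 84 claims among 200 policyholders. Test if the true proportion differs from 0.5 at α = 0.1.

p̂ = 0.42, p₀ = 0.5. z = (p̂ - p₀)/√(p₀(1-p₀)/n) = -2.263. Critical: ±1.645. Reject H₀.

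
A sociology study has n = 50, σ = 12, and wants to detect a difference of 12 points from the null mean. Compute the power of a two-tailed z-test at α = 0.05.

SE = σ/√n = 12/√50 = 1.697. Non-centrality λ = d/SE = 12/1.697 = 7.071. Power ≈ Φ(λ - z_{α/2}) = Φ(7.071 - 1.96) = Φ(5.111) = 1.0.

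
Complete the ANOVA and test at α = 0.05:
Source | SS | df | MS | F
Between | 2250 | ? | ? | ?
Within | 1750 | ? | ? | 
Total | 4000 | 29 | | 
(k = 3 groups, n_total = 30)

df_between = 2, df_within = 27. MS_between = 1125.0, MS_within = 64.81. F = 17.357, F_crit ≈ 3.354. Reject H₀.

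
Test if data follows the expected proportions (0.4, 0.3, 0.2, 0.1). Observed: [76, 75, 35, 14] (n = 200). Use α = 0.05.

Expected: [80.0, 60.0, 40.0, 20.0]. χ² = 6.375. df = 3, critical = 7.815. Fail to reject H₀.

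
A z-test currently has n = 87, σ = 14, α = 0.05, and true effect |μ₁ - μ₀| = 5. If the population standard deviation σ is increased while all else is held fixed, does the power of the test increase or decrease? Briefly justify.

Power decreases: a larger σ inflates the standard error σ/√n, pulling the sampling distribution under H₁ back toward the critical value.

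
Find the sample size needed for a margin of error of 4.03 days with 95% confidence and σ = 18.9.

n = (z*σ/E)² = (1.96×18.9/4.03)² = 84.5 → n = 85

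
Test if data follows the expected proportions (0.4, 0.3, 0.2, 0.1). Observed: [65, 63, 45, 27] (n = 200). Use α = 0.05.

Expected: [80.0, 60.0, 40.0, 20.0]. χ² = 6.038. df = 3, critical = 7.815. Fail to reject H₀.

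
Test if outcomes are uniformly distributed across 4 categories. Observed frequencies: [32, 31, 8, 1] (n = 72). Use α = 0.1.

Expected = 18 each. χ² = Σ(O-E)²/E = 41.889. df = 3, critical value = 6.251. Reject H₀.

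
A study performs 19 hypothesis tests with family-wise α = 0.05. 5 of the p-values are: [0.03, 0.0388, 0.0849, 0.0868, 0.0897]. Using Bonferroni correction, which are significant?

Bonferroni α = 0.05/19 = 0.00263. None of the given p-values are significant.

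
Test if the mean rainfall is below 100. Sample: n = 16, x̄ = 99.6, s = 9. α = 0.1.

t = (99.6 - 100)/(9/√16) = -0.178, df = 15. Critical t = -1.341. Fail to reject H₀.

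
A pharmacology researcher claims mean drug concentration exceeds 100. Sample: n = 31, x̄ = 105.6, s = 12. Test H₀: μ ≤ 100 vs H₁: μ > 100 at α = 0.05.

t = (105.6 - 100)/(12/√31) = 2.598, df = 30. Critical t = 1.697. Reject H₀.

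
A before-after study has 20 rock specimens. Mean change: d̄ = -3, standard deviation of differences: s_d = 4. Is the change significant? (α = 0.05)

t = d̄/(s_d/√n) = -3/(4/√20) = -3.354. df = 19, critical t = ±2.093. Reject H₀.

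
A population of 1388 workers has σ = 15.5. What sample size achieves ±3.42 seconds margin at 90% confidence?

Without FPC: n₀ = (1.645×15.5/3.42)² = 55.583. With FPC: n = n₀N/(n₀+N-1) = 53.5 → n = 54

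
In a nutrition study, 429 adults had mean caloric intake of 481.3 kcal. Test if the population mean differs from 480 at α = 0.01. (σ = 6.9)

z = (x̄ - μ₀)/(σ/√n) = (481.3 - 480)/(6.9/√429) = 3.902. Critical value: ±2.576. Since |3.902| > 2.576, Reject H₀.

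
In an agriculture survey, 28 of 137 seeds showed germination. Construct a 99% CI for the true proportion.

p̂ = 0.204. CI = p̂ ± z*√(p̂(1-p̂)/n) = (0.116, 0.293)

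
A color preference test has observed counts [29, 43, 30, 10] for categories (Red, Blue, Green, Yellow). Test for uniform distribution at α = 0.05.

Expected = 28 each. χ² = Σ(O-E)²/E = 19.786. df = 3, critical value = 7.815. Reject H₀.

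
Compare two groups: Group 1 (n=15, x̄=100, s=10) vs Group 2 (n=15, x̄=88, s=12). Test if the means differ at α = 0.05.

Pooled sp = 11.05. t = 2.975, df = 28. Critical t = ±2.048. Reject H₀.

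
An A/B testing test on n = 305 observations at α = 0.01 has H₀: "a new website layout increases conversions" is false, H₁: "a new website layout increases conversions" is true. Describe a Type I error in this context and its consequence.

Type I error: rejecting H₀ when it is true — concluding that a new website layout increases conversions when in fact it is not. Consequence: rolling out a layout that doesn't actually help — wasted engineering effort.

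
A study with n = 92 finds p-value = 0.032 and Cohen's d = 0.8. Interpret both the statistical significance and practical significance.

Statistically significant (p = 0.032 < 0.05). Cohen's d = 0.8 indicates a large effect size. Both statistical and practical significance should be considered.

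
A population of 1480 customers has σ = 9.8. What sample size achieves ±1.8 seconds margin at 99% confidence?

Without FPC: n₀ = (2.576×9.8/1.8)² = 196.698. With FPC: n = n₀N/(n₀+N-1) = 173.7 → n = 174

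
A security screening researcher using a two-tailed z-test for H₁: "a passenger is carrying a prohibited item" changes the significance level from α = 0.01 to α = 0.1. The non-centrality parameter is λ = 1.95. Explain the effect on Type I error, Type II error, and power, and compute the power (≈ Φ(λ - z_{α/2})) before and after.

Increasing α from 0.01 to 0.1:
• Type I error rate increases (α is the Type I rate by definition).
• Critical value moves from z_{α/2} = 2.576 to 1.645, so power = Φ(λ - z_{α/2}) goes from Φ(1.95 - 2.576) = 0.266 to Φ(1.95 - 1.645) = 0.62.
• Type II error rate β = 1 - power therefore decreases (0.734 → 0.38).
Appropriate when false negatives are costly — here, letting a prohibited item through — security breach.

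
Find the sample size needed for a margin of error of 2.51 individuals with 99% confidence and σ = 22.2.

n = (z*σ/E)² = (2.576×22.2/2.51)² = 519.1 → n = 520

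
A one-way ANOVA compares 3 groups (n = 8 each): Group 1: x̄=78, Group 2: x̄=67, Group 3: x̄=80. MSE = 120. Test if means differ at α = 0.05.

Grand mean = 75.0. SS_between = 784.0, MS_between = 392.0. F = 3.267, F_crit ≈ 3.467. Fail to reject H₀.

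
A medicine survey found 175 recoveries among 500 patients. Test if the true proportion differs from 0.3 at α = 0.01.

p̂ = 0.35, p₀ = 0.3. z = (p̂ - p₀)/√(p₀(1-p₀)/n) = 2.44. Critical: ±2.576. Fail to reject H₀.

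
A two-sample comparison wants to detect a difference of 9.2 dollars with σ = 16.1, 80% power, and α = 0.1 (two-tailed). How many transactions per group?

n per group = 2(z_α/2 + z_β)²σ²/d² = 2×(1.645 + 0.84)²×16.1²/9.2² = 37.8 → n = 38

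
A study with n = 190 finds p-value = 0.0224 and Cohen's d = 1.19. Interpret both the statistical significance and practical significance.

Statistically significant (p = 0.0224 < 0.05). Cohen's d = 1.19 indicates a large effect size. Both statistical and practical significance should be considered.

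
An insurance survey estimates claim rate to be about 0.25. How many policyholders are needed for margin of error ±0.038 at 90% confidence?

n = z²p(1-p)/E² = 1.645²×0.25×0.75/0.038² = 351.4 → n = 352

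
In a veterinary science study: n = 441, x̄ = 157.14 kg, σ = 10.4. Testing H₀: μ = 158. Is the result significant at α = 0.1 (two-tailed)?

z = (157.14 - 158)/(10.4/√441) = -1.737. Since |z| > 1.645, significant at α = 0.1.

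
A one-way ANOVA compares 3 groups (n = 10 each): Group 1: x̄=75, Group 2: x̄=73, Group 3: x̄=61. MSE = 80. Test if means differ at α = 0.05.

Grand mean = 69.67. SS_between = 1146.67, MS_between = 573.33. F = 7.167, F_crit ≈ 3.354. Reject H₀.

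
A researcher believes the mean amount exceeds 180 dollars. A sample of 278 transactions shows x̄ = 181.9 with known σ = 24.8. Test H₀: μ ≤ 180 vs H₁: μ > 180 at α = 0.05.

z = 1.277. Critical value: 1.645. Fail to reject H₀.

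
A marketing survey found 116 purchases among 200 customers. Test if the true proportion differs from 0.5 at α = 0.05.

p̂ = 0.58, p₀ = 0.5. z = (p̂ - p₀)/√(p₀(1-p₀)/n) = 2.263. Critical: ±1.96. Reject H₀.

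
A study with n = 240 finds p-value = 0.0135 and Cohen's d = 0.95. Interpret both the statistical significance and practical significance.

Statistically significant (p = 0.0135 < 0.05). Cohen's d = 0.95 indicates a large effect size. Both statistical and practical significance should be considered.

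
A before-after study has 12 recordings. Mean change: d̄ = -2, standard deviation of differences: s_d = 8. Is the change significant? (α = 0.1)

t = d̄/(s_d/√n) = -2/(8/√12) = -0.866. df = 11, critical t = ±1.796. Fail to reject H₀.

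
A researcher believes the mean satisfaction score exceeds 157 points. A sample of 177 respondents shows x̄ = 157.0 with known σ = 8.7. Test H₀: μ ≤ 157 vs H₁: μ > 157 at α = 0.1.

z = 0.0. Critical value: 1.28. Fail to reject H₀.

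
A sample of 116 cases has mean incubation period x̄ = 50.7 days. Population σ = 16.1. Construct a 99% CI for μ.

CI = x̄ ± z*(σ/√n) = 50.7 ± 2.576(16.1/√116) = 50.7 ± 3.85 = (46.85, 54.55)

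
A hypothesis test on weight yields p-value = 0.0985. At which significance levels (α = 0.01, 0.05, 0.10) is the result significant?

p = 0.0985. Significant at: α = 0.1.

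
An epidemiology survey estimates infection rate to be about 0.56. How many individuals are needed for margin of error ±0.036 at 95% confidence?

n = z²p(1-p)/E² = 1.96²×0.56×0.44/0.036² = 730.4 → n = 731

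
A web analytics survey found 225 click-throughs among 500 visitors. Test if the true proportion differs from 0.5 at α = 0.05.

p̂ = 0.45, p₀ = 0.5. z = (p̂ - p₀)/√(p₀(1-p₀)/n) = -2.236. Critical: ±1.96. Reject H₀.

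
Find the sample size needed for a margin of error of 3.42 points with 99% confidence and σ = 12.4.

n = (z*σ/E)² = (2.576×12.4/3.42)² = 87.2 → n = 88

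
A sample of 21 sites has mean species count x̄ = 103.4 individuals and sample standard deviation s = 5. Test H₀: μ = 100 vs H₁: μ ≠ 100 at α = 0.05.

t = (x̄ - μ₀)/(s/√n) = (103.4 - 100)/(5/√21) = 3.116. df = 20, critical t = ±2.086. Reject H₀.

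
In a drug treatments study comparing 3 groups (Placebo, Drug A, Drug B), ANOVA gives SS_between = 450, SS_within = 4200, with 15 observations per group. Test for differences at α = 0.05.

df_between = 2, df_within = 42. F = MS_between/MS_within = 225.0/100.0 = 2.25. F_crit ≈ 3.22. Fail to reject H₀.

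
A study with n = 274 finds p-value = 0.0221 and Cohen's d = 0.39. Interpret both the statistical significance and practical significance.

Statistically significant (p = 0.0221 < 0.05). Cohen's d = 0.39 indicates a small effect size. Both statistical and practical significance should be considered.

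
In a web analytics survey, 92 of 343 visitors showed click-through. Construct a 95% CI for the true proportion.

p̂ = 0.268. CI = p̂ ± z*√(p̂(1-p̂)/n) = (0.221, 0.315)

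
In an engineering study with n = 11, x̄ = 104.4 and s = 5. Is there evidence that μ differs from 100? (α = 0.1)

t = (x̄ - μ₀)/(s/√n) = (104.4 - 100)/(5/√11) = 2.919. df = 10, critical t = ±1.812. Reject H₀.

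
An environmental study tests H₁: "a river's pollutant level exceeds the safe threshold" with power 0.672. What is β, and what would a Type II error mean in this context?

β = 1 - power = 1 - 0.672 = 0.328. A Type II error is failing to reject H₀ when H₀ is false (false negative) — here, failing to conclude that a river's pollutant level exceeds the safe threshold when in fact it is true. Consequence: allowing unsafe pollution to continue.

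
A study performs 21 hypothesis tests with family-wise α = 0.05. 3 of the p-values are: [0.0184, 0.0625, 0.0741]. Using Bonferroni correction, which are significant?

Bonferroni α = 0.05/21 = 0.00238. None of the given p-values are significant.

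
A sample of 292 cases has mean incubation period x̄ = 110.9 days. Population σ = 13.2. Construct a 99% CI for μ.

CI = x̄ ± z*(σ/√n) = 110.9 ± 2.576(13.2/√292) = 110.9 ± 1.99 = (108.91, 112.89)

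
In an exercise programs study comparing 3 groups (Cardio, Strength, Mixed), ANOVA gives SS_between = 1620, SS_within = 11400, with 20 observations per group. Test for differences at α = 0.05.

df_between = 2, df_within = 57. F = MS_between/MS_within = 810.0/200.0 = 4.05. F_crit ≈ 3.159. Reject H₀. At least one mean differs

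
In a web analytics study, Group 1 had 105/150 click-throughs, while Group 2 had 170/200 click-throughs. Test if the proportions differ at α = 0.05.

p̂₁ = 0.7, p̂₂ = 0.85, pooled p̂ = 0.786. z = -3.384. Critical: ±1.96. Reject H₀.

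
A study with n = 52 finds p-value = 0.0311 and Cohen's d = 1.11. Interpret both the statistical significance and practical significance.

Statistically significant (p = 0.0311 < 0.05). Cohen's d = 1.11 indicates a large effect size. Both statistical and practical significance should be considered.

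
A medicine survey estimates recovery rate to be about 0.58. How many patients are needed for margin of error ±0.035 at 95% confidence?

n = z²p(1-p)/E² = 1.96²×0.58×0.42/0.035² = 763.9 → n = 764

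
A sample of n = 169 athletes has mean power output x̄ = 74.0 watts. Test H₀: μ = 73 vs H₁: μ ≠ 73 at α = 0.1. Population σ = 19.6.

z = (x̄ - μ₀)/(σ/√n) = (74.0 - 73)/(19.6/√169) = 0.663. Critical value: ±1.645. Since |0.663| ≤ 1.645, Fail to reject H₀.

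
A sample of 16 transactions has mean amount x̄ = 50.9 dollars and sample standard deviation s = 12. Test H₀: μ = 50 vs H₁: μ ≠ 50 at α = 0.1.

t = (x̄ - μ₀)/(s/√n) = (50.9 - 50)/(12/√16) = 0.3. df = 15, critical t = ±1.753. Fail to reject H₀.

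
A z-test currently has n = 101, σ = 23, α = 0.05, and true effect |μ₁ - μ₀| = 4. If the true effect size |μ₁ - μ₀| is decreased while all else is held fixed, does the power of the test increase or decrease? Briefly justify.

Power decreases: a smaller true effect decreases the non-centrality λ = |μ₁ - μ₀|/(σ/√n).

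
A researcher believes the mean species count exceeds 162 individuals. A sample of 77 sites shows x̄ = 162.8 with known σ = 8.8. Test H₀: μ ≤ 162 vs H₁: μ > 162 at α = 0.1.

z = 0.798. Critical value: 1.28. Fail to reject H₀.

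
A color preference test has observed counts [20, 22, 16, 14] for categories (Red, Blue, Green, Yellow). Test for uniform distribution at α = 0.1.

Expected = 18 each. χ² = Σ(O-E)²/E = 2.222. df = 3, critical value = 6.251. Fail to reject H₀.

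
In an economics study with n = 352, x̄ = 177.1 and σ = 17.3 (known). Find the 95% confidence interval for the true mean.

CI = x̄ ± z*(σ/√n) = 177.1 ± 1.96(17.3/√352) = 177.1 ± 1.81 = (175.29, 178.91)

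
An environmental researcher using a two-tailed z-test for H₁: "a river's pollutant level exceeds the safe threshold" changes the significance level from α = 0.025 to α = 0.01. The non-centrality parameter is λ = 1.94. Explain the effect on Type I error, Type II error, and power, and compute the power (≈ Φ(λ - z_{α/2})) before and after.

Decreasing α from 0.025 to 0.01:
• Type I error rate decreases (α is the Type I rate by definition).
• Critical value moves from z_{α/2} = 2.241 to 2.576, so power = Φ(λ - z_{α/2}) goes from Φ(1.94 - 2.241) = 0.382 to Φ(1.94 - 2.576) = 0.262.
• Type II error rate β = 1 - power therefore increases (0.618 → 0.738).
Appropriate when false positives are costly — here, shutting down a compliant factory unnecessarily.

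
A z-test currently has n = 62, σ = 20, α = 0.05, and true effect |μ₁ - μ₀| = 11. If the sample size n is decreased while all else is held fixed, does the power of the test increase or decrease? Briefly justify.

Power decreases: a smaller n inflates the standard error σ/√n, pulling the sampling distribution under H₁ back toward the critical value.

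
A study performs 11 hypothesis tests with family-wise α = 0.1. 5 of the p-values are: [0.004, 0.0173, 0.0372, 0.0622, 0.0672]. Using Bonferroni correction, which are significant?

Bonferroni α = 0.1/11 = 0.00909. Significant p-values: [0.004]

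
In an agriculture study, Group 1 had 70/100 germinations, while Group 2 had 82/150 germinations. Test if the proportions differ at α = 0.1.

p̂₁ = 0.7, p̂₂ = 0.547, pooled p̂ = 0.608. z = 2.433. Critical: ±1.645. Reject H₀.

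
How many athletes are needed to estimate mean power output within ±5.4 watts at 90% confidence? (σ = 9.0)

n = (z*σ/E)² = (1.645×9.0/5.4)² = 7.5 → n = 8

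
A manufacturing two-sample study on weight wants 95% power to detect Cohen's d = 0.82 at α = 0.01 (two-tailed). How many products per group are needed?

z_{α/2} = 2.576, z_β = Φ⁻¹(0.95) = 1.645. For large effect (d = 0.82): n per group = 2(z_{α/2} + z_β)²/d² = 2(2.576 + 1.645)²/0.82² = 53.0 → 53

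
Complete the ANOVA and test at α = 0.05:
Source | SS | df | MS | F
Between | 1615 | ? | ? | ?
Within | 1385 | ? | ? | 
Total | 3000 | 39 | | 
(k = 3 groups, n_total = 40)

df_between = 2, df_within = 37. MS_between = 807.5, MS_within = 37.43. F = 21.572, F_crit ≈ 3.252. Reject H₀.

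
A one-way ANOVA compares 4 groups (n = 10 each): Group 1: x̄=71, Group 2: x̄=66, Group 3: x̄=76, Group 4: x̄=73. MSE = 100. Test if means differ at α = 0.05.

Grand mean = 71.5. SS_between = 530.0, MS_between = 176.67. F = 1.767, F_crit ≈ 2.866. Fail to reject H₀.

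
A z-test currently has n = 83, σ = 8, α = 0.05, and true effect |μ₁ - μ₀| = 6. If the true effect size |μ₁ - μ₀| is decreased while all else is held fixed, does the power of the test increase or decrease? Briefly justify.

Power decreases: a smaller true effect decreases the non-centrality λ = |μ₁ - μ₀|/(σ/√n).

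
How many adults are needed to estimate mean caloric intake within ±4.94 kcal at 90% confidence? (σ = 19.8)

n = (z*σ/E)² = (1.645×19.8/4.94)² = 43.5 → n = 44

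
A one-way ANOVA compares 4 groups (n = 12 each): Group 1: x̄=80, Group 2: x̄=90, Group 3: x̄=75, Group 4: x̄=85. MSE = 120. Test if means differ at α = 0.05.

Grand mean = 82.5. SS_between = 1500.0, MS_between = 500.0. F = 4.167, F_crit ≈ 2.816. Reject H₀.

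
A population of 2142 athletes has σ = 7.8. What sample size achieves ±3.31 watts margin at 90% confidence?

Without FPC: n₀ = (1.645×7.8/3.31)² = 15.027. With FPC: n = n₀N/(n₀+N-1) = 14.9 → n = 15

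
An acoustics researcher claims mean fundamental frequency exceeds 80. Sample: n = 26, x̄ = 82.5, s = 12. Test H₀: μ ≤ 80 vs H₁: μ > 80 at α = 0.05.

t = (82.5 - 80)/(12/√26) = 1.062, df = 25. Critical t = 1.708. Fail to reject H₀.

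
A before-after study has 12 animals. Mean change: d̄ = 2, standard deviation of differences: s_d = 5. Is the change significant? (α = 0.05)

t = d̄/(s_d/√n) = 2/(5/√12) = 1.386. df = 11, critical t = ±2.201. Fail to reject H₀.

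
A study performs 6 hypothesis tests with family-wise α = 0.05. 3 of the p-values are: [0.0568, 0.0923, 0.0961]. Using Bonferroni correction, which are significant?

Bonferroni α = 0.05/6 = 0.00833. None of the given p-values are significant.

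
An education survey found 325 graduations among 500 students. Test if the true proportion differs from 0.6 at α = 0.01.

p̂ = 0.65, p₀ = 0.6. z = (p̂ - p₀)/√(p₀(1-p₀)/n) = 2.282. Critical: ±2.576. Fail to reject H₀.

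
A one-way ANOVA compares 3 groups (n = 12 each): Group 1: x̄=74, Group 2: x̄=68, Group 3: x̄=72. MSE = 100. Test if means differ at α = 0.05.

Grand mean = 71.33. SS_between = 224.0, MS_between = 112.0. F = 1.12, F_crit ≈ 3.285. Fail to reject H₀.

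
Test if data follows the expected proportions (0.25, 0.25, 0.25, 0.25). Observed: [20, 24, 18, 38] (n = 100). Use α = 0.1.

Expected: [25.0, 25.0, 25.0, 25.0]. χ² = 9.76. df = 3, critical = 6.251. Reject H₀.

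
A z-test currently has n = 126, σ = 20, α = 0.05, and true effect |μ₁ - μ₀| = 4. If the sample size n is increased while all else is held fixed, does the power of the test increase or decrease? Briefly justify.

Power increases: a larger n shrinks the standard error σ/√n, moving the sampling distribution under H₁ further from the critical value.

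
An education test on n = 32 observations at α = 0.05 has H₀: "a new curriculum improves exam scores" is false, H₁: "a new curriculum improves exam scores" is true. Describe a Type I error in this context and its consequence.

Type I error: rejecting H₀ when it is true — concluding that a new curriculum improves exam scores when in fact it is not. Consequence: adopting a curriculum that gives no real benefit — disruption for nothing.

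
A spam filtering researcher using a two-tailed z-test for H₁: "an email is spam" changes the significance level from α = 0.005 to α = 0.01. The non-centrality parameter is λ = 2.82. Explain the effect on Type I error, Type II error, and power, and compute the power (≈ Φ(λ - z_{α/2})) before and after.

Increasing α from 0.005 to 0.01:
• Type I error rate increases (α is the Type I rate by definition).
• Critical value moves from z_{α/2} = 2.807 to 2.576, so power = Φ(λ - z_{α/2}) goes from Φ(2.82 - 2.807) = 0.505 to Φ(2.82 - 2.576) = 0.596.
• Type II error rate β = 1 - power therefore decreases (0.495 → 0.404).
Appropriate when false negatives are costly — here, a spam email lands in the inbox.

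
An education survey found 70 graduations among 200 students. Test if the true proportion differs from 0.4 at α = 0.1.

p̂ = 0.35, p₀ = 0.4. z = (p̂ - p₀)/√(p₀(1-p₀)/n) = -1.443. Critical: ±1.645. Fail to reject H₀.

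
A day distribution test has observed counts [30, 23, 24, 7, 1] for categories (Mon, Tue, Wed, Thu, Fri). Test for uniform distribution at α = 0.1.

Expected = 17 each. χ² = Σ(O-E)²/E = 35.882. df = 4, critical value = 7.779. Reject H₀.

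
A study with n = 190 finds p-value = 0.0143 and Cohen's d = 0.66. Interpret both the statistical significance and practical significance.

Statistically significant (p = 0.0143 < 0.05). Cohen's d = 0.66 indicates a medium effect size. Both statistical and practical significance should be considered.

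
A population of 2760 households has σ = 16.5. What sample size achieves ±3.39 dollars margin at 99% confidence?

Without FPC: n₀ = (2.576×16.5/3.39)² = 157.203. With FPC: n = n₀N/(n₀+N-1) = 148.8 → n = 149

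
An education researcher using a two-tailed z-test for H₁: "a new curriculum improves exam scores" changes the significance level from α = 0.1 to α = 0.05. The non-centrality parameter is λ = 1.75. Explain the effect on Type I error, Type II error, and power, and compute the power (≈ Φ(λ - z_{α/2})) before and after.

Decreasing α from 0.1 to 0.05:
• Type I error rate decreases (α is the Type I rate by definition).
• Critical value moves from z_{α/2} = 1.645 to 1.96, so power = Φ(λ - z_{α/2}) goes from Φ(1.75 - 1.645) = 0.542 to Φ(1.75 - 1.96) = 0.417.
• Type II error rate β = 1 - power therefore increases (0.458 → 0.583).
Appropriate when false positives are costly — here, adopting a curriculum that gives no real benefit — disruption for nothing.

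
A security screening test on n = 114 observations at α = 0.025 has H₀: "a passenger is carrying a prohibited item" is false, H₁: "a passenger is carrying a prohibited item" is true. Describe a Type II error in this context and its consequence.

Type II error: failing to reject H₀ when it is false — concluding that a passenger is carrying a prohibited item is not supported when in fact it is. Consequence: letting a prohibited item through — security breach.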